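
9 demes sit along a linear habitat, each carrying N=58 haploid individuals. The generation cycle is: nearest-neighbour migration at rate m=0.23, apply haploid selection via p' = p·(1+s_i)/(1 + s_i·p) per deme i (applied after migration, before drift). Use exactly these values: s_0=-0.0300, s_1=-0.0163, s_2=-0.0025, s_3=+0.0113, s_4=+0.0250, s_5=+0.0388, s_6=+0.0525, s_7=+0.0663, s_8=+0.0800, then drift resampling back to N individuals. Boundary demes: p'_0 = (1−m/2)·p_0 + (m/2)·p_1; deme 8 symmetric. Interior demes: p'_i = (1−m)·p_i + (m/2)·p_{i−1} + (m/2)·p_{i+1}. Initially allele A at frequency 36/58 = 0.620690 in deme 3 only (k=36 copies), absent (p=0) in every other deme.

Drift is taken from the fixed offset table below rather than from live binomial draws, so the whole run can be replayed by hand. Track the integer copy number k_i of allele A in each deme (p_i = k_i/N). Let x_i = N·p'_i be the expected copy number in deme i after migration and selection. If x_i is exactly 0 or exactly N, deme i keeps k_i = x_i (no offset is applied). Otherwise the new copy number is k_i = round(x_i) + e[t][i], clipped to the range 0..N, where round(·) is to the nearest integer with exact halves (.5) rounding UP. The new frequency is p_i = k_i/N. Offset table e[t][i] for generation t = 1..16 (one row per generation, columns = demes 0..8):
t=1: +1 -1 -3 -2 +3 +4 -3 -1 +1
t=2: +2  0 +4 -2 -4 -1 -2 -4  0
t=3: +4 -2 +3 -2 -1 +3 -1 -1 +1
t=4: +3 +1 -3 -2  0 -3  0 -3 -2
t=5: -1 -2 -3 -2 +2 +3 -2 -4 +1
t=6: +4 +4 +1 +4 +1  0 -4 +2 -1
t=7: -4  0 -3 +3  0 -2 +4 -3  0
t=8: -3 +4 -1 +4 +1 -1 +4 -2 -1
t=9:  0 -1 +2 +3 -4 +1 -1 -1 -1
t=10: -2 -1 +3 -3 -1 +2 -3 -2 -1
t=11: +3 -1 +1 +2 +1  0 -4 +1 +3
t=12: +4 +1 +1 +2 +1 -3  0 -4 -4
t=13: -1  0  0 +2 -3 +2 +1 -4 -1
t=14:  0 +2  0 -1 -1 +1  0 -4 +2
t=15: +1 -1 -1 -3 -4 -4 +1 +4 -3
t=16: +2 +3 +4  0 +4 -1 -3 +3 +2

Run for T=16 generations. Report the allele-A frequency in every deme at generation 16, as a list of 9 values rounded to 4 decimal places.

t=0: k=[0 0 0 36 0 0 0 0 0]
t=1: x=[0.0000 0.0000 4.1304 27.8827 4.2359 0.0000 0.0000 0.0000 0.0000] k=[0 0 1 26 7 0 0 0 0]
t=2: x=[0.0000 0.1131 3.7512 21.0906 8.5586 0.8358 0.0000 0.0000 0.0000] k=[0 0 8 19 5 0 0 0 0]
t=3: x=[0.0000 0.9052 8.3271 16.2561 6.1698 0.5971 0.0000 0.0000 0.0000] k=[0 0 11 14 5 4 0 0 0]
t=4: x=[0.0000 1.2448 10.0592 12.7313 6.0526 3.7876 0.4839 0.0000 0.0000] k=[0 2 7 11 6 1 0 0 0]
t=5: x=[0.2231 2.3083 6.8698 10.0581 6.1341 1.5152 0.1210 0.0000 0.0000] k=[0 0 4 8 8 5 0 0 0]
t=6: x=[0.0000 0.4526 3.9907 7.6140 7.8206 4.9393 0.6049 0.0000 0.0000] k=[0 4 5 12 9 5 0 0 0]
t=7: x=[0.4463 3.5991 5.6772 10.9495 9.0724 5.0580 0.6049 0.0000 0.0000] k=[0 4 3 14 9 3 5 0 0]
t=8: x=[0.4463 3.3724 4.3699 12.2683 9.0724 4.0614 4.3985 0.6127 0.0000] k=[0 7 3 16 10 3 8 0 0]
t=9: x=[0.7812 5.6506 4.9437 13.9336 10.0891 4.5367 6.8064 0.9800 0.0000] k=[1 5 7 17 6 6 6 0 0]
t=10: x=[1.4173 4.6985 7.9029 14.7080 7.4234 6.2079 5.5620 0.7352 0.0000] k=[0 4 11 12 6 8 3 0 0]
t=11: x=[0.4463 4.2794 10.2888 11.2969 7.0719 7.4384 3.3897 0.3677 0.0000] k=[3 3 11 13 8 7 0 1 0]
t=12: x=[2.9145 3.8604 10.2888 12.3036 8.6400 6.5273 0.9675 0.8203 0.1242] k=[7 5 11 14 10 4 1 0 0]
t=13: x=[6.5900 5.8332 10.6332 13.3099 9.9723 4.5005 1.2931 0.1226 0.0000] k=[6 6 11 15 7 7 2 0 0]
t=14: x=[5.8381 6.4798 10.8629 13.7375 8.0904 6.6457 2.4629 0.2452 0.0000] k=[6 8 11 13 7 8 2 0 0]
t=15: x=[6.0626 8.0010 10.8629 12.1878 7.9733 7.4384 2.5834 0.2452 0.0000] k=[7 7 10 9 4 3 4 4 0]
t=16: x=[6.8147 7.2402 9.5201 8.6222 4.5627 3.3481 4.0746 3.7595 0.4965] k=[9 10 14 9 9 2 1 7 2]

[0.1552, 0.1724, 0.2414, 0.1552, 0.1552, 0.0345, 0.0172, 0.1207, 0.0345]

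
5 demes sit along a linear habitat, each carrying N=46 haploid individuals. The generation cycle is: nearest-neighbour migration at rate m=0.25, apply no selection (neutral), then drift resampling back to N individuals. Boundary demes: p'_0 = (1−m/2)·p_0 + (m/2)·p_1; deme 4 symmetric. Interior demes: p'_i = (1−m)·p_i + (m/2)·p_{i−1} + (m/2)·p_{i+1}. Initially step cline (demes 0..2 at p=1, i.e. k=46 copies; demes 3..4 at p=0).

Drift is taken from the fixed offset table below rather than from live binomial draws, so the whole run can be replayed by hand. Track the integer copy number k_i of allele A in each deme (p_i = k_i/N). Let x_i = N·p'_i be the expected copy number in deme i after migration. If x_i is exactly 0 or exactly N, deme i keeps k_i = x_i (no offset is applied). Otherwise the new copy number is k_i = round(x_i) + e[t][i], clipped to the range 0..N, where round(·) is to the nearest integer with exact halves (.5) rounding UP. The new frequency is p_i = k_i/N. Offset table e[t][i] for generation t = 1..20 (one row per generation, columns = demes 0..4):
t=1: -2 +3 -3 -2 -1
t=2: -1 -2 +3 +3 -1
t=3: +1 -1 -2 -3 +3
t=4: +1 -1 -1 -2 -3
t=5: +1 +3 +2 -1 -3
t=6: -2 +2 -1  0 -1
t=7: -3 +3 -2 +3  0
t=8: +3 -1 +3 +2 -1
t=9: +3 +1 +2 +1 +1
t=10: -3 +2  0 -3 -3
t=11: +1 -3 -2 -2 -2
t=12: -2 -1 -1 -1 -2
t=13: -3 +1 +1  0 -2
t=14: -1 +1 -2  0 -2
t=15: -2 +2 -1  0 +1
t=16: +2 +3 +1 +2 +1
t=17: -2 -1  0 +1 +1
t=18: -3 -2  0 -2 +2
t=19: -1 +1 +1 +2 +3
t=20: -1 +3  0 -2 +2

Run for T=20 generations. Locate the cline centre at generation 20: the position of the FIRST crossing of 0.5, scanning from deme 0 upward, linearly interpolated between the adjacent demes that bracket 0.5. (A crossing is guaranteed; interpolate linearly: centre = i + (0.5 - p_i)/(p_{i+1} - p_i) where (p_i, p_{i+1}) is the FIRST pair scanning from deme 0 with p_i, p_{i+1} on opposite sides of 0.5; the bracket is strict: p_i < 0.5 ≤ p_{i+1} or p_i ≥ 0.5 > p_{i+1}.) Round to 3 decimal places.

t=0: k=[46 46 46 0 0]
t=1: x=[46.0000 46.0000 40.2500 5.7500 0.0000] k=[46 46 37 4 0]
t=2: x=[46.0000 44.8750 34.0000 7.6250 0.5000] k=[46 43 37 11 0]
t=3: x=[45.6250 42.6250 34.5000 12.8750 1.3750] k=[46 42 33 10 4]
t=4: x=[45.5000 41.3750 31.2500 12.1250 4.7500] k=[46 40 30 10 2]
t=5: x=[45.2500 39.5000 28.7500 11.5000 3.0000] k=[46 43 31 11 0]
t=6: x=[45.6250 41.8750 30.0000 12.1250 1.3750] k=[44 44 29 12 0]
t=7: x=[44.0000 42.1250 28.7500 12.6250 1.5000] k=[41 45 27 16 2]
t=8: x=[41.5000 42.2500 27.8750 15.6250 3.7500] k=[45 41 31 18 3]
t=9: x=[44.5000 40.2500 30.6250 17.7500 4.8750] k=[46 41 33 19 6]
t=10: x=[45.3750 40.6250 32.2500 19.1250 7.6250] k=[42 43 32 16 5]
t=11: x=[42.1250 41.5000 31.3750 16.6250 6.3750] k=[43 39 29 15 4]
t=12: x=[42.5000 38.2500 28.5000 15.3750 5.3750] k=[41 37 28 14 3]
t=13: x=[40.5000 36.3750 27.3750 14.3750 4.3750] k=[38 37 28 14 2]
t=14: x=[37.8750 36.0000 27.3750 14.2500 3.5000] k=[37 37 25 14 2]
t=15: x=[37.0000 35.5000 25.1250 13.8750 3.5000] k=[35 38 24 14 5]
t=16: x=[35.3750 35.8750 24.5000 14.1250 6.1250] k=[37 39 26 16 7]
t=17: x=[37.2500 37.1250 26.3750 16.1250 8.1250] k=[35 36 26 17 9]
t=18: x=[35.1250 34.6250 26.1250 17.1250 10.0000] k=[32 33 26 15 12]
t=19: x=[32.1250 32.0000 25.5000 16.0000 12.3750] k=[31 33 27 18 15]
t=20: x=[31.2500 32.0000 26.6250 18.7500 15.3750] k=[30 35 27 17 17]

2.400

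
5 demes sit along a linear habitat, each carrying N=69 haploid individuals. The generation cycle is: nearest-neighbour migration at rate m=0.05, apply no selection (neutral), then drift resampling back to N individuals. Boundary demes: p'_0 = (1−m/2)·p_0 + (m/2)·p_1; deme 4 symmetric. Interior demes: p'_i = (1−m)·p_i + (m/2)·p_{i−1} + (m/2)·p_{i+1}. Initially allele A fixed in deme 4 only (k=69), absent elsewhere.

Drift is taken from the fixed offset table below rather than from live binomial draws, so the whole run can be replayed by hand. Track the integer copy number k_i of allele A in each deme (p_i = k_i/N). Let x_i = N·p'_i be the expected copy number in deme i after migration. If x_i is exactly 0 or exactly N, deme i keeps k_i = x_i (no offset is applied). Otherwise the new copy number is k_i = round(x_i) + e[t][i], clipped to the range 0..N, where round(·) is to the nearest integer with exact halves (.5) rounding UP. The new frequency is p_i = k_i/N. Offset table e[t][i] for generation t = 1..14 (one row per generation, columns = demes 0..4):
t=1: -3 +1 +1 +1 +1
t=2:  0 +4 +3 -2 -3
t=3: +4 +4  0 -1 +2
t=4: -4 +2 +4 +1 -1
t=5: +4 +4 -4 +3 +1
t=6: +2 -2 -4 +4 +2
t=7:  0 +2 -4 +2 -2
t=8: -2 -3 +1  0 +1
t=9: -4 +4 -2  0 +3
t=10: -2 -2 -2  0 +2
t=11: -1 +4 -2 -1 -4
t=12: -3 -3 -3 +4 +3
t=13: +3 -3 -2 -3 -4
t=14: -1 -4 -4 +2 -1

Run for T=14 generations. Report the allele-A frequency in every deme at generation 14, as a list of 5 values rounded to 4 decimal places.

t=0: k=[0 0 0 0 69]
t=1: x=[0.0000 0.0000 0.0000 1.7250 67.2750] k=[0 0 0 3 68]
t=2: x=[0.0000 0.0000 0.0750 4.5500 66.3750] k=[0 0 3 3 63]
t=3: x=[0.0000 0.0750 2.9250 4.5000 61.5000] k=[0 4 3 4 64]
t=4: x=[0.1000 3.8750 3.0500 5.4750 62.5000] k=[0 6 7 6 62]
t=5: x=[0.1500 5.8750 6.9500 7.4250 60.6000] k=[4 10 3 10 62]
t=6: x=[4.1500 9.6750 3.3500 11.1250 60.7000] k=[6 8 0 15 63]
t=7: x=[6.0500 7.7500 0.5750 15.8250 61.8000] k=[6 10 0 18 60]
t=8: x=[6.1000 9.6500 0.7000 18.6000 58.9500] k=[4 7 2 19 60]
t=9: x=[4.0750 6.8000 2.5500 19.6000 58.9750] k=[0 11 1 20 62]
t=10: x=[0.2750 10.4750 1.7250 20.5750 60.9500] k=[0 8 0 21 63]
t=11: x=[0.2000 7.6000 0.7250 21.5250 61.9500] k=[0 12 0 21 58]
t=12: x=[0.3000 11.4000 0.8250 21.4000 57.0750] k=[0 8 0 25 60]
t=13: x=[0.2000 7.6000 0.8250 25.2500 59.1250] k=[3 5 0 22 55]
t=14: x=[3.0500 4.8250 0.6750 22.2750 54.1750] k=[2 1 0 24 53]

[0.0290, 0.0145, 0.0000, 0.3478, 0.7681]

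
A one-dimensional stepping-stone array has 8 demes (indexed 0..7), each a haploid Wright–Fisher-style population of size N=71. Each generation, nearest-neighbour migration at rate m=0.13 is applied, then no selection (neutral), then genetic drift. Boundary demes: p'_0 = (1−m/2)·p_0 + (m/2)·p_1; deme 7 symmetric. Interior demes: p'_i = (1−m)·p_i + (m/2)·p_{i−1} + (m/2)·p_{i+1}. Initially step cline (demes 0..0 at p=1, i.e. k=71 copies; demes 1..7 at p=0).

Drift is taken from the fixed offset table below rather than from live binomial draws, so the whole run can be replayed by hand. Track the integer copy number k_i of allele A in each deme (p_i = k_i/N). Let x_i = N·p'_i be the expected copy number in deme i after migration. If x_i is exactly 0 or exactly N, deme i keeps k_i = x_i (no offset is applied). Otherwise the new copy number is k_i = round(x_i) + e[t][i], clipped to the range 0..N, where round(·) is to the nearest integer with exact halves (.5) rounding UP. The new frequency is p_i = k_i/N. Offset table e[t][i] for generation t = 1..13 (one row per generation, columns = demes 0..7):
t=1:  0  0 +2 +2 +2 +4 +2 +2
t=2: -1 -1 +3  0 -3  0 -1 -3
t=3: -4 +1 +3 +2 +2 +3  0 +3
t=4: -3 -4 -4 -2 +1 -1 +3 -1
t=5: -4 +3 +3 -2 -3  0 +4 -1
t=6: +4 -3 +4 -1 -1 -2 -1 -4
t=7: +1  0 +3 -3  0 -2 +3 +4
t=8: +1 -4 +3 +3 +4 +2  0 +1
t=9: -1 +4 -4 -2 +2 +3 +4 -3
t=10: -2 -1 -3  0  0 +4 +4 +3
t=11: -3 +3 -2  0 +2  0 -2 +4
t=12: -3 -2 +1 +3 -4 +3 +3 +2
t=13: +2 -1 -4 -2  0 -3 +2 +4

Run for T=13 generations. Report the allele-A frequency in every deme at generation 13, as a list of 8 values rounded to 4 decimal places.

[0.4085, 0.2676, 0.0563, 0.0423, 0.0141, 0.0423, 0.0704, 0.0563]

t=0: k=[71 0 0 0 0 0 0 0]
t=1: x=[66.3850 4.6150 0.0000 0.0000 0.0000 0.0000 0.0000 0.0000] k=[66 5 0 0 0 0 0 0]
t=2: x=[62.0350 8.6400 0.3250 0.0000 0.0000 0.0000 0.0000 0.0000] k=[61 8 3 0 0 0 0 0]
t=3: x=[57.5550 11.1200 3.1300 0.1950 0.0000 0.0000 0.0000 0.0000] k=[54 12 6 2 0 0 0 0]
t=4: x=[51.2700 14.3400 6.1300 2.1300 0.1300 0.0000 0.0000 0.0000] k=[48 10 2 0 1 0 0 0]
t=5: x=[45.5300 11.9500 2.3900 0.1950 0.8700 0.0650 0.0000 0.0000] k=[42 15 5 0 0 0 0 0]
t=6: x=[40.2450 16.1050 5.3250 0.3250 0.0000 0.0000 0.0000 0.0000] k=[44 13 9 0 0 0 0 0]
t=7: x=[41.9850 14.7550 8.6750 0.5850 0.0000 0.0000 0.0000 0.0000] k=[43 15 12 0 0 0 0 0]
t=8: x=[41.1800 16.6250 11.4150 0.7800 0.0000 0.0000 0.0000 0.0000] k=[42 13 14 4 0 0 0 0]
t=9: x=[40.1150 14.9500 13.2850 4.3900 0.2600 0.0000 0.0000 0.0000] k=[39 19 9 2 2 0 0 0]
t=10: x=[37.7000 19.6500 9.1950 2.4550 1.8700 0.1300 0.0000 0.0000] k=[36 19 6 2 2 4 0 0]
t=11: x=[34.8950 19.2600 6.5850 2.2600 2.1300 3.6100 0.2600 0.0000] k=[32 22 5 2 4 4 0 0]
t=12: x=[31.3500 21.5450 5.9100 2.3250 3.8700 3.7400 0.2600 0.0000] k=[28 20 7 5 0 7 3 0]
t=13: x=[27.4800 19.6750 7.7150 4.8050 0.7800 6.2850 3.0650 0.1950] k=[29 19 4 3 1 3 5 4]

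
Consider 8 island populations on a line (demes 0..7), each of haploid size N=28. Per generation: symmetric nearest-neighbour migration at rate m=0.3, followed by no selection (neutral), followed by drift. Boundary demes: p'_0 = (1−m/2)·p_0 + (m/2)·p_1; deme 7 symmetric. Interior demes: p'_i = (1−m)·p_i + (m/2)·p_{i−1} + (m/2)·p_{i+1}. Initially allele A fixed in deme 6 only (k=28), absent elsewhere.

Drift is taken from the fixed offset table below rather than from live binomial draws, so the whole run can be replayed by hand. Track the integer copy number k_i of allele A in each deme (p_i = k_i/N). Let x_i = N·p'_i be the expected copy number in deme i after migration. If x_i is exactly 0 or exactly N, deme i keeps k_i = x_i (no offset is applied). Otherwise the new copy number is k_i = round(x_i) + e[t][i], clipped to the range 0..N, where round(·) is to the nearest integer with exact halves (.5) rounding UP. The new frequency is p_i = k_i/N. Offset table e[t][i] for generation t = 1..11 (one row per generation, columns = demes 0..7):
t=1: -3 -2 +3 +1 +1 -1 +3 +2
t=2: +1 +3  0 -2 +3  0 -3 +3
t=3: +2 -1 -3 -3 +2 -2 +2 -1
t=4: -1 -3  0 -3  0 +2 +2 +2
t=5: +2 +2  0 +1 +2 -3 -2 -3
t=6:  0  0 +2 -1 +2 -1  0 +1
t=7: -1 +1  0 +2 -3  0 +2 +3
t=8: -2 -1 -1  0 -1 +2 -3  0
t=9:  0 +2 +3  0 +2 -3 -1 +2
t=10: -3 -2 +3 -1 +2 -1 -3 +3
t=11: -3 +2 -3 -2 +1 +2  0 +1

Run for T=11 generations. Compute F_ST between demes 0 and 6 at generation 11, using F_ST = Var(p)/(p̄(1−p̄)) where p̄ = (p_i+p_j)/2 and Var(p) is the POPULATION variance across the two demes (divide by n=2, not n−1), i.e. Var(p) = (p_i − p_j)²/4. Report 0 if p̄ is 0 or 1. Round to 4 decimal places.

0.1667

t=0: k=[0 0 0 0 0 0 28 0]
t=1: x=[0.0000 0.0000 0.0000 0.0000 0.0000 4.2000 19.6000 4.2000] k=[0 0 0 0 0 3 23 6]
t=2: x=[0.0000 0.0000 0.0000 0.0000 0.4500 5.5500 17.4500 8.5500] k=[0 0 0 0 3 6 14 12]
t=3: x=[0.0000 0.0000 0.0000 0.4500 3.0000 6.7500 12.5000 12.3000] k=[0 0 0 0 5 5 15 11]
t=4: x=[0.0000 0.0000 0.0000 0.7500 4.2500 6.5000 12.9000 11.6000] k=[0 0 0 0 4 9 15 14]
t=5: x=[0.0000 0.0000 0.0000 0.6000 4.1500 9.1500 13.9500 14.1500] k=[0 0 0 2 6 6 12 11]
t=6: x=[0.0000 0.0000 0.3000 2.3000 5.4000 6.9000 10.9500 11.1500] k=[0 0 2 1 7 6 11 12]
t=7: x=[0.0000 0.3000 1.5500 2.0500 5.9500 6.9000 10.4000 11.8500] k=[0 1 2 4 3 7 12 15]
t=8: x=[0.1500 1.0000 2.1500 3.5500 3.7500 7.1500 11.7000 14.5500] k=[0 0 1 4 3 9 9 15]
t=9: x=[0.0000 0.1500 1.3000 3.4000 4.0500 8.1000 9.9000 14.1000] k=[0 2 4 3 6 5 9 16]
t=10: x=[0.3000 2.0000 3.5500 3.6000 5.4000 5.7500 9.4500 14.9500] k=[0 0 7 3 7 5 6 18]
t=11: x=[0.0000 1.0500 5.3500 4.2000 6.1000 5.4500 7.6500 16.2000] k=[0 3 2 2 7 7 8 17]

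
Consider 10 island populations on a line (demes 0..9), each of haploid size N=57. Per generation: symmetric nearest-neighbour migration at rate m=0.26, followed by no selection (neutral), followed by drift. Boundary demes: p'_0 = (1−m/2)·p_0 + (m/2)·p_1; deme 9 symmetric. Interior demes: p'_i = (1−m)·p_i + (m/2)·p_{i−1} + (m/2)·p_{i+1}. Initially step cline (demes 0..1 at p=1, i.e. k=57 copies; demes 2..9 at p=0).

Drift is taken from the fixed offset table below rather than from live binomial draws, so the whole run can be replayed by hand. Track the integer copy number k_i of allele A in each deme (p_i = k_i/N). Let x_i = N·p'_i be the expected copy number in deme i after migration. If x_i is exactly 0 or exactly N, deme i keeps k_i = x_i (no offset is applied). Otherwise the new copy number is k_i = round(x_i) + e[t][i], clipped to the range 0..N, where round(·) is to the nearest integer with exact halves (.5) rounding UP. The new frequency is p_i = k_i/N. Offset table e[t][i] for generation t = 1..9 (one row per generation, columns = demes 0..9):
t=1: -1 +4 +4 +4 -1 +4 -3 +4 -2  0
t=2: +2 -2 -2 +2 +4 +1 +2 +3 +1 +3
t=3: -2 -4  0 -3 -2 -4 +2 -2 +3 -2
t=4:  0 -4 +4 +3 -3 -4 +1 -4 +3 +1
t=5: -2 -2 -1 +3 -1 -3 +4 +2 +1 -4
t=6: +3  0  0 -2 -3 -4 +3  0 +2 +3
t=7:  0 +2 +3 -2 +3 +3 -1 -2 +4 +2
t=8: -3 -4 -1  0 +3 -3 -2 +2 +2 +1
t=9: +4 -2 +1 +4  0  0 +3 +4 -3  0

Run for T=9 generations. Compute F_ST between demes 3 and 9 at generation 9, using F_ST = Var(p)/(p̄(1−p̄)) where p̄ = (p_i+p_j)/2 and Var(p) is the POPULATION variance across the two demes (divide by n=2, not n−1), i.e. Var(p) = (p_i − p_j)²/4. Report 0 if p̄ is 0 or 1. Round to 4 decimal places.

0.1400

t=0: k=[57 57 0 0 0 0 0 0 0 0]
t=1: x=[57.0000 49.5900 7.4100 0.0000 0.0000 0.0000 0.0000 0.0000 0.0000 0.0000] k=[57 54 11 0 0 0 0 0 0 0]
t=2: x=[56.6100 48.8000 15.1600 1.4300 0.0000 0.0000 0.0000 0.0000 0.0000 0.0000] k=[57 47 13 3 0 0 0 0 0 0]
t=3: x=[55.7000 43.8800 16.1200 3.9100 0.3900 0.0000 0.0000 0.0000 0.0000 0.0000] k=[54 40 16 1 0 0 0 0 0 0]
t=4: x=[52.1800 38.7000 17.1700 2.8200 0.1300 0.0000 0.0000 0.0000 0.0000 0.0000] k=[52 35 21 6 0 0 0 0 0 0]
t=5: x=[49.7900 35.3900 20.8700 7.1700 0.7800 0.0000 0.0000 0.0000 0.0000 0.0000] k=[48 33 20 10 0 0 0 0 0 0]
t=6: x=[46.0500 33.2600 20.3900 10.0000 1.3000 0.0000 0.0000 0.0000 0.0000 0.0000] k=[49 33 20 8 0 0 0 0 0 0]
t=7: x=[46.9200 33.3900 20.1300 8.5200 1.0400 0.0000 0.0000 0.0000 0.0000 0.0000] k=[47 35 23 7 4 0 0 0 0 0]
t=8: x=[45.4400 35.0000 22.4800 8.6900 3.8700 0.5200 0.0000 0.0000 0.0000 0.0000] k=[42 31 21 9 7 0 0 0 0 0]
t=9: x=[40.5700 31.1300 20.7400 10.3000 6.3500 0.9100 0.0000 0.0000 0.0000 0.0000] k=[45 29 22 14 6 1 0 0 0 0]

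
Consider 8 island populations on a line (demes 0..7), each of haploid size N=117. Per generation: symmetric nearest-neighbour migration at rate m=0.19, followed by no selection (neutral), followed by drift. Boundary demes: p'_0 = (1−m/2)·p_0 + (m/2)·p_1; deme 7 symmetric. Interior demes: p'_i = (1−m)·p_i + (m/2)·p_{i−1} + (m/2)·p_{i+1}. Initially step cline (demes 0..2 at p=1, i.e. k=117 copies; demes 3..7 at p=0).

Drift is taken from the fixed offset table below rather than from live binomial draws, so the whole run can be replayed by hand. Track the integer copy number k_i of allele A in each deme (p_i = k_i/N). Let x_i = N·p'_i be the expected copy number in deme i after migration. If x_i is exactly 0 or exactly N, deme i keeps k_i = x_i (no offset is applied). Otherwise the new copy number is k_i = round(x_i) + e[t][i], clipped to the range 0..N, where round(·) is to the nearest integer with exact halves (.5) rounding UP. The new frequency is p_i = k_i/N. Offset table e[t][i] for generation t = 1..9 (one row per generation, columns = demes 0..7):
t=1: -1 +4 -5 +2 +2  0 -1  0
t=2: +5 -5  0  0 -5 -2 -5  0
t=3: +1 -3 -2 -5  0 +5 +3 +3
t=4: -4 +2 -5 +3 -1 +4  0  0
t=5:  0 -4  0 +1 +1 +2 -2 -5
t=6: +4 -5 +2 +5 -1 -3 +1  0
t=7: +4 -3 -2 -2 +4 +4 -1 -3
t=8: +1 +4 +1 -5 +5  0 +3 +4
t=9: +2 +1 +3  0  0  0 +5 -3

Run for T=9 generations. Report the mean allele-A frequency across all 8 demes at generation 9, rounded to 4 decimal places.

t=0: k=[117 117 117 0 0 0 0 0]
t=1: x=[117.0000 117.0000 105.8850 11.1150 0.0000 0.0000 0.0000 0.0000] k=[117 117 101 13 0 0 0 0]
t=2: x=[117.0000 115.4800 94.1600 20.1250 1.2350 0.0000 0.0000 0.0000] k=[117 110 94 20 0 0 0 0]
t=3: x=[116.3350 109.1450 88.4900 25.1300 1.9000 0.0000 0.0000 0.0000] k=[117 106 86 20 2 0 0 0]
t=4: x=[115.9550 105.1450 81.6300 24.5600 3.5200 0.1900 0.0000 0.0000] k=[112 107 77 28 3 4 0 0]
t=5: x=[111.5250 104.6250 75.1950 30.2800 5.4700 3.5250 0.3800 0.0000] k=[112 101 75 31 6 6 0 0]
t=6: x=[110.9550 99.5750 73.2900 32.8050 8.3750 5.4300 0.5700 0.0000] k=[115 95 75 38 7 2 2 0]
t=7: x=[113.1000 95.0000 73.3850 38.5700 9.4700 2.4750 1.8100 0.1900] k=[117 92 71 37 13 6 1 0]
t=8: x=[114.6250 92.3800 69.7650 37.9500 14.6150 6.1900 1.3800 0.0950] k=[116 96 71 33 20 6 4 4]
t=9: x=[114.1000 95.5250 69.7650 35.3750 19.9050 7.1400 4.1900 4.0000] k=[116 97 73 35 20 7 9 1]

0.3825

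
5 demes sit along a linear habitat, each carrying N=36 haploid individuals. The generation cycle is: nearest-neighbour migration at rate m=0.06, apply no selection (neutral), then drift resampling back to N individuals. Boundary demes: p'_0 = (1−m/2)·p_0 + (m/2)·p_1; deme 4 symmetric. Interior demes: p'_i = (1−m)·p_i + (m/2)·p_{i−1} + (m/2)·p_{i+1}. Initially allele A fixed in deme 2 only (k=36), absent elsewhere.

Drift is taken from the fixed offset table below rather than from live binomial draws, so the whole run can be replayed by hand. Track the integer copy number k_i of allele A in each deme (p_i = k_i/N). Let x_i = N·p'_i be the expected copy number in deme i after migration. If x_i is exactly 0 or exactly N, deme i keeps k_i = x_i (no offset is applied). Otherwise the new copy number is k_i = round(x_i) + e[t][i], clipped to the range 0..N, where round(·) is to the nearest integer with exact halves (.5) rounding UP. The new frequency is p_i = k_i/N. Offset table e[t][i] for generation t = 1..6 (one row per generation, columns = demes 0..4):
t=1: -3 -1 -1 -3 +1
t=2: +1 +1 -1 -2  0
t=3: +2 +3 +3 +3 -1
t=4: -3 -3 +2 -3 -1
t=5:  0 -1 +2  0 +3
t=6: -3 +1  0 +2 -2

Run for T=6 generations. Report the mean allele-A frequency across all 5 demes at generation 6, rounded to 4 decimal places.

t=0: k=[0 0 36 0 0]
t=1: x=[0.0000 1.0800 33.8400 1.0800 0.0000] k=[0 0 33 0 0]
t=2: x=[0.0000 0.9900 31.0200 0.9900 0.0000] k=[0 2 30 0 0]
t=3: x=[0.0600 2.7800 28.2600 0.9000 0.0000] k=[2 6 31 4 0]
t=4: x=[2.1200 6.6300 29.4400 4.6900 0.1200] k=[0 4 31 2 0]
t=5: x=[0.1200 4.6900 29.3200 2.8100 0.0600] k=[0 4 31 3 3]
t=6: x=[0.1200 4.6900 29.3500 3.8400 3.0000] k=[0 6 29 6 1]

0.2333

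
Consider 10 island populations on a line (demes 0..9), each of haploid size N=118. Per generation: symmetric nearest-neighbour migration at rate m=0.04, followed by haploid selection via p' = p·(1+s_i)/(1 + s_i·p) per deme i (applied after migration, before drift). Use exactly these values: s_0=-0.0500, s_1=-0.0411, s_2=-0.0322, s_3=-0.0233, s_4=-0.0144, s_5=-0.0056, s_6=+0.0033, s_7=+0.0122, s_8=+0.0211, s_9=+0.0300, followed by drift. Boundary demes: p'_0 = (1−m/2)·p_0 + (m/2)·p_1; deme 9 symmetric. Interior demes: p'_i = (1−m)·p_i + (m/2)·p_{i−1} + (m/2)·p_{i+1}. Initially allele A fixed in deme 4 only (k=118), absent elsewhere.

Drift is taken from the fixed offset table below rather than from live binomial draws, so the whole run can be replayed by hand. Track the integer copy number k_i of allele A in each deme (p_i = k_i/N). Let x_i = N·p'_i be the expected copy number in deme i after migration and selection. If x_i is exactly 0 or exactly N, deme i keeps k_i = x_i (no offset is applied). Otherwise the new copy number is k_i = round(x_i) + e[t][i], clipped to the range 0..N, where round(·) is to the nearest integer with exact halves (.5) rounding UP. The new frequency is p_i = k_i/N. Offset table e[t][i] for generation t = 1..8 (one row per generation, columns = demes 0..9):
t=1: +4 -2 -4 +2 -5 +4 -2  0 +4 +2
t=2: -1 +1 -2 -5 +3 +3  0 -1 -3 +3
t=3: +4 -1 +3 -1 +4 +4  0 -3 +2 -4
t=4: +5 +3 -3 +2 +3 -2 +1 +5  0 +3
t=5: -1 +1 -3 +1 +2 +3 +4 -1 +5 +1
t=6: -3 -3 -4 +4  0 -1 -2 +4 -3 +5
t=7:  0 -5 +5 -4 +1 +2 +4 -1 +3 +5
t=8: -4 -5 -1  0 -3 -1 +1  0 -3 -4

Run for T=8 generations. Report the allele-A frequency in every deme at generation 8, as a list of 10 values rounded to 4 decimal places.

[0.0000, 0.0000, 0.0339, 0.1017, 0.7712, 0.1949, 0.0678, 0.0254, 0.0000, 0.0000]

t=0: k=[0 0 0 0 118 0 0 0 0 0]
t=1: x=[0.0000 0.0000 0.0000 2.3061 113.2138 2.3470 0.0000 0.0000 0.0000 0.0000] k=[0 0 0 4 108 6 0 0 0 0]
t=2: x=[0.0000 0.0000 0.0774 5.8672 103.6987 7.8786 0.1204 0.0000 0.0000 0.0000] k=[0 0 0 1 107 11 0 0 0 0]
t=3: x=[0.0000 0.0000 0.0194 3.0296 102.7686 12.6365 0.2207 0.0000 0.0000 0.0000] k=[0 0 3 2 107 17 0 0 0 0]
t=4: x=[0.0000 0.0575 2.8282 4.0273 102.9101 18.3727 0.3411 0.0000 0.0000 0.0000] k=[0 3 0 6 106 16 1 0 0 0]
t=5: x=[0.0570 2.7644 0.1742 7.7084 102.0005 17.4165 1.2842 0.0202 0.0000 0.0000] k=[0 4 0 9 104 20 5 0 0 0]
t=6: x=[0.0760 3.6871 0.2516 10.4924 100.2019 21.2819 5.2164 0.1012 0.0000 0.0000] k=[0 1 0 14 100 20 3 4 0 0]
t=7: x=[0.0190 0.9209 0.2904 15.1264 96.4255 21.1623 3.3708 3.9460 0.0817 0.0000] k=[0 0 5 11 97 23 7 3 3 0]
t=8: x=[0.0000 0.0959 4.8650 12.3371 93.5198 24.0523 7.2624 3.1166 3.0005 0.0618] k=[0 0 4 12 91 23 8 3 0 0]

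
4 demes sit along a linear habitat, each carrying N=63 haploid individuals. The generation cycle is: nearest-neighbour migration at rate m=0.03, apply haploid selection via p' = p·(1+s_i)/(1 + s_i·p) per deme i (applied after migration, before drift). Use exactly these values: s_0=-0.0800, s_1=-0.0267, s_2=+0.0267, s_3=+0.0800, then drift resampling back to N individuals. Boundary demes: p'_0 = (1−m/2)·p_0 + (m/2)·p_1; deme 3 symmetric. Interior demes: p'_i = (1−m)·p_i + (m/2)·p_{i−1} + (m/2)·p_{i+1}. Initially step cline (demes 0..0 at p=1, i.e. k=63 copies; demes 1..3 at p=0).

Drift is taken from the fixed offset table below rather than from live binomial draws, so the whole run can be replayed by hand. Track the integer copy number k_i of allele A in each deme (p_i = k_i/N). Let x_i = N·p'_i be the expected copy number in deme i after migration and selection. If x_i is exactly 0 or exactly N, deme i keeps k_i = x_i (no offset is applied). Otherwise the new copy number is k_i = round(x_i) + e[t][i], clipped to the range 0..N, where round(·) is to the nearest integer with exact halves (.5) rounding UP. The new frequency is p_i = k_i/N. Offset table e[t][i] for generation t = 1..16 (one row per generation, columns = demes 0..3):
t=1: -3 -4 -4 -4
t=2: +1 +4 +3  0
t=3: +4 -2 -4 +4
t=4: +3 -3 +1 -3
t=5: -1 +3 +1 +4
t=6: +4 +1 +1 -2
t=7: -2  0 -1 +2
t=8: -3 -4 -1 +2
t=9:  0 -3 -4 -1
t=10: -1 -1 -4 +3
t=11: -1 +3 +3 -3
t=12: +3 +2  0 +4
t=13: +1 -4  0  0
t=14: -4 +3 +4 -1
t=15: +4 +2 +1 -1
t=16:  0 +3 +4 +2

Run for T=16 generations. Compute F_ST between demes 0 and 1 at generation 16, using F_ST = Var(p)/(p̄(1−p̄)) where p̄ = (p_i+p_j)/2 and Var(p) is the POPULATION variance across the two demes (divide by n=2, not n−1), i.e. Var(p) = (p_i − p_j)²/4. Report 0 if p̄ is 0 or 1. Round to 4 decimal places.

t=0: k=[63 0 0 0]
t=1: x=[61.9742 0.9201 0.0000 0.0000] k=[59 0 0 0]
t=2: x=[57.7258 0.8617 0.0000 0.0000] k=[59 5 0 0]
t=3: x=[57.8062 5.5955 0.0770 0.0000] k=[62 4 0 0]
t=4: x=[60.9726 4.6911 0.0616 0.0000] k=[63 2 1 0]
t=5: x=[62.0067 2.8260 1.0263 0.0162] k=[61 6 2 4]
t=6: x=[59.9413 6.6033 2.1439 4.2661] k=[63 8 3 2]
t=7: x=[62.1043 8.5481 3.1376 2.1706] k=[60 9 2 4]
t=8: x=[58.9288 9.4407 2.1900 4.2661] k=[56 5 1 6]
t=9: x=[54.6493 5.5661 1.1647 6.3512] k=[55 3 0 5]
t=10: x=[53.5708 3.6410 0.1232 5.2859] k=[53 3 0 8]
t=11: x=[51.4861 3.6117 0.1694 8.4261] k=[50 7 3 5]
t=12: x=[48.4426 7.4063 3.1684 5.3339] k=[51 9 3 9]
t=13: x=[49.5070 9.3230 3.2605 9.5151] k=[51 5 3 10]
t=14: x=[49.4440 5.5221 3.2144 10.5540] k=[45 9 7 10]
t=15: x=[43.3507 9.2935 7.2422 10.6172] k=[47 11 8 10]
t=16: x=[45.4230 11.2429 8.2623 10.6330] k=[45 14 12 13]

0.2431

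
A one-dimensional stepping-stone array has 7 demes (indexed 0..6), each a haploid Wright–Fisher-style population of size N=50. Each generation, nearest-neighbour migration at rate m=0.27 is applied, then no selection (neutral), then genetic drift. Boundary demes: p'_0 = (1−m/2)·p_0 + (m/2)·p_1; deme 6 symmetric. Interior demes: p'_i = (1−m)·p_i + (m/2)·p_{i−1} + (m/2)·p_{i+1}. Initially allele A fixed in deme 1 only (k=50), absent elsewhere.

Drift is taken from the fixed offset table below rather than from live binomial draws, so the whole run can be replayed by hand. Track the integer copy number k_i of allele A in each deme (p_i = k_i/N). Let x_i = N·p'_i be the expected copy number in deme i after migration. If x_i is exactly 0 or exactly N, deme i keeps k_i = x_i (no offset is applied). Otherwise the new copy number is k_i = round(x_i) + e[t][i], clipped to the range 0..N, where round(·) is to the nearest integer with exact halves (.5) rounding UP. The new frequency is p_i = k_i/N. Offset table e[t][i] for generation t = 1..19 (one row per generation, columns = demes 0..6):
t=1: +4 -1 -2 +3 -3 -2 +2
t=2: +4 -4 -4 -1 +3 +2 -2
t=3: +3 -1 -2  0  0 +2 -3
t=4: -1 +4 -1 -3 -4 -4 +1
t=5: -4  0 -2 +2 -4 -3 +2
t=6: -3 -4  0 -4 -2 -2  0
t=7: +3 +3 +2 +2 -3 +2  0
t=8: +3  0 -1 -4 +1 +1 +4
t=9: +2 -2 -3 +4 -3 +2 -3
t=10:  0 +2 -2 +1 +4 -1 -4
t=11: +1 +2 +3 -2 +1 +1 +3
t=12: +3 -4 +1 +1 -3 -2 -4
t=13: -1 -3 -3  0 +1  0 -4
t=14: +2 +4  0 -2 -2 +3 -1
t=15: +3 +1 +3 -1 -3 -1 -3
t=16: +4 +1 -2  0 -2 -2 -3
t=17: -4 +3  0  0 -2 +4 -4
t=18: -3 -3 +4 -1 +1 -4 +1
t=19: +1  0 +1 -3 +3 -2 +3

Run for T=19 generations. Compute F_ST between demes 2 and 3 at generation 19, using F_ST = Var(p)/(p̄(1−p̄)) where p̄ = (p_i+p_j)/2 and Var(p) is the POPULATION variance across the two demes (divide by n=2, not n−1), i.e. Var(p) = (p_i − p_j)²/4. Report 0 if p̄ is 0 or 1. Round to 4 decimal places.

t=0: k=[0 50 0 0 0 0 0]
t=1: x=[6.7500 36.5000 6.7500 0.0000 0.0000 0.0000 0.0000] k=[11 36 5 0 0 0 0]
t=2: x=[14.3750 28.4400 8.5100 0.6750 0.0000 0.0000 0.0000] k=[18 24 5 0 0 0 0]
t=3: x=[18.8100 20.6250 6.8900 0.6750 0.0000 0.0000 0.0000] k=[22 20 5 1 0 0 0]
t=4: x=[21.7300 18.2450 6.4850 1.4050 0.1350 0.0000 0.0000] k=[21 22 5 0 0 0 0]
t=5: x=[21.1350 19.5700 6.6200 0.6750 0.0000 0.0000 0.0000] k=[17 20 5 3 0 0 0]
t=6: x=[17.4050 17.5700 6.7550 2.8650 0.4050 0.0000 0.0000] k=[14 14 7 0 0 0 0]
t=7: x=[14.0000 13.0550 7.0000 0.9450 0.0000 0.0000 0.0000] k=[17 16 9 3 0 0 0]
t=8: x=[16.8650 15.1900 9.1350 3.4050 0.4050 0.0000 0.0000] k=[20 15 8 0 1 0 0]
t=9: x=[19.3250 14.7300 7.8650 1.2150 0.7300 0.1350 0.0000] k=[21 13 5 5 0 2 0]
t=10: x=[19.9200 13.0000 6.0800 4.3250 0.9450 1.4600 0.2700] k=[20 15 4 5 5 0 0]
t=11: x=[19.3250 14.1900 5.6200 4.8650 4.3250 0.6750 0.0000] k=[20 16 9 3 5 2 0]
t=12: x=[19.4600 15.5950 9.1350 4.0800 4.3250 2.1350 0.2700] k=[22 12 10 5 1 0 0]
t=13: x=[20.6500 13.0800 9.5950 5.1350 1.4050 0.1350 0.0000] k=[20 10 7 5 2 0 0]
t=14: x=[18.6500 10.9450 7.1350 4.8650 2.1350 0.2700 0.0000] k=[21 15 7 3 0 3 0]
t=15: x=[20.1900 14.7300 7.5400 3.1350 0.8100 2.1900 0.4050] k=[23 16 11 2 0 1 0]
t=16: x=[22.0550 16.2700 10.4600 2.9450 0.4050 0.7300 0.1350] k=[26 17 8 3 0 0 0]
t=17: x=[24.7850 17.0000 8.5400 3.2700 0.4050 0.0000 0.0000] k=[21 20 9 3 0 0 0]
t=18: x=[20.8650 18.6500 9.6750 3.4050 0.4050 0.0000 0.0000] k=[18 16 14 2 1 0 0]
t=19: x=[17.7300 16.0000 12.6500 3.4850 1.0000 0.1350 0.0000] k=[19 16 14 0 4 0 0]

0.1628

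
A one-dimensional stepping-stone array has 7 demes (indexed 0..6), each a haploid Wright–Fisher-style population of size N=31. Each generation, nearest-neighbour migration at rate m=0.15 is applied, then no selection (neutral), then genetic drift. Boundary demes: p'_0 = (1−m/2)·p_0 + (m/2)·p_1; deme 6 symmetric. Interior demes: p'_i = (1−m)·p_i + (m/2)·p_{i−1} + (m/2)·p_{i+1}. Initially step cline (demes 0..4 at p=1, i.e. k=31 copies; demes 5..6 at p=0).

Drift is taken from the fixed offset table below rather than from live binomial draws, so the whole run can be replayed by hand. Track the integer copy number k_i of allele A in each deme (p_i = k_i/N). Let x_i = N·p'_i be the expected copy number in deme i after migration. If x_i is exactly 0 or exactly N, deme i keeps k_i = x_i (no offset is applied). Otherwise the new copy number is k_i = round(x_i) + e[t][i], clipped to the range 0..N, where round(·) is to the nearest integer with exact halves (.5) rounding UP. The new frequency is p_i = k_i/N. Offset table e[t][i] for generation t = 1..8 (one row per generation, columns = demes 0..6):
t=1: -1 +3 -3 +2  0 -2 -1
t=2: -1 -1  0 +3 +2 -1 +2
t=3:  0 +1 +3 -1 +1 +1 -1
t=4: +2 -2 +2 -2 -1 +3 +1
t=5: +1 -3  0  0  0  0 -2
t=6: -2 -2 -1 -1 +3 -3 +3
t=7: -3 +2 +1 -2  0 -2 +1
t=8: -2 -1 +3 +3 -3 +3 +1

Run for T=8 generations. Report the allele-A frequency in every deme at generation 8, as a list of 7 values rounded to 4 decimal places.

[1.0000, 1.0000, 1.0000, 0.9032, 0.6774, 0.3226, 0.1935]

t=0: k=[31 31 31 31 31 0 0]
t=1: x=[31.0000 31.0000 31.0000 31.0000 28.6750 2.3250 0.0000] k=[31 31 31 31 29 0 0]
t=2: x=[31.0000 31.0000 31.0000 30.8500 26.9750 2.1750 0.0000] k=[31 31 31 31 29 1 0]
t=3: x=[31.0000 31.0000 31.0000 30.8500 27.0500 3.0250 0.0750] k=[31 31 31 30 28 4 0]
t=4: x=[31.0000 31.0000 30.9250 29.9250 26.3500 5.5000 0.3000] k=[31 31 31 28 25 9 1]
t=5: x=[31.0000 31.0000 30.7750 28.0000 24.0250 9.6000 1.6000] k=[31 31 31 28 24 10 0]
t=6: x=[31.0000 31.0000 30.7750 27.9250 23.2500 10.3000 0.7500] k=[31 31 30 27 26 7 4]
t=7: x=[31.0000 30.9250 29.8500 27.1500 24.6500 8.2000 4.2250] k=[31 31 31 25 25 6 5]
t=8: x=[31.0000 31.0000 30.5500 25.4500 23.5750 7.3500 5.0750] k=[31 31 31 28 21 10 6]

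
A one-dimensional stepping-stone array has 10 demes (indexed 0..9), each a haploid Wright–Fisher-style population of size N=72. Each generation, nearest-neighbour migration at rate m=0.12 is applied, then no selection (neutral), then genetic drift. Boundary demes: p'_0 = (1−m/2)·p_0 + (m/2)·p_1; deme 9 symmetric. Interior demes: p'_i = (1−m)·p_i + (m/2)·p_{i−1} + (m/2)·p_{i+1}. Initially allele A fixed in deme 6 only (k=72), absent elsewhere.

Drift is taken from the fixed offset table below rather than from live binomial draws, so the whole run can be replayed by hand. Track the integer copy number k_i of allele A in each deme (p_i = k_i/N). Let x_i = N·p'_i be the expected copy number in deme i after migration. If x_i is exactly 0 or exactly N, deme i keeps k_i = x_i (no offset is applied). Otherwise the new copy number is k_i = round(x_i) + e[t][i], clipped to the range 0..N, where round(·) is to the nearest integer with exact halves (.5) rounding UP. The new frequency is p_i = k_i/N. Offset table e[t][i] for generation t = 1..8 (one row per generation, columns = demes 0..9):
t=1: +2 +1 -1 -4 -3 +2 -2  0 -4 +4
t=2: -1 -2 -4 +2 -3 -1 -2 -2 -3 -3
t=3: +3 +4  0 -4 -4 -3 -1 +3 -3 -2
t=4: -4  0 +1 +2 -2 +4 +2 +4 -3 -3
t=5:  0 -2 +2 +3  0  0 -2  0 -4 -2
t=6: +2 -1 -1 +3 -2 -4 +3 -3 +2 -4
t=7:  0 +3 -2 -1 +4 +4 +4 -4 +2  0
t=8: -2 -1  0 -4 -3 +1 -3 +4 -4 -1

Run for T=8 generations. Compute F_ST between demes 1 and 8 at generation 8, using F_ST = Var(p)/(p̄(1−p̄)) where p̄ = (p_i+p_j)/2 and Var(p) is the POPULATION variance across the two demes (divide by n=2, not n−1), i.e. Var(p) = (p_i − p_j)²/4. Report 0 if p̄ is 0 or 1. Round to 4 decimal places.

0.0070

t=0: k=[0 0 0 0 0 0 72 0 0 0]
t=1: x=[0.0000 0.0000 0.0000 0.0000 0.0000 4.3200 63.3600 4.3200 0.0000 0.0000] k=[0 0 0 0 0 6 61 4 0 0]
t=2: x=[0.0000 0.0000 0.0000 0.0000 0.3600 8.9400 54.2800 7.1800 0.2400 0.0000] k=[0 0 0 0 0 8 52 5 0 0]
t=3: x=[0.0000 0.0000 0.0000 0.0000 0.4800 10.1600 46.5400 7.5200 0.3000 0.0000] k=[0 0 0 0 0 7 46 11 0 0]
t=4: x=[0.0000 0.0000 0.0000 0.0000 0.4200 8.9200 41.5600 12.4400 0.6600 0.0000] k=[0 0 0 0 0 13 44 16 0 0]
t=5: x=[0.0000 0.0000 0.0000 0.0000 0.7800 14.0800 40.4600 16.7200 0.9600 0.0000] k=[0 0 0 0 1 14 38 17 0 0]
t=6: x=[0.0000 0.0000 0.0000 0.0600 1.7200 14.6600 35.3000 17.2400 1.0200 0.0000] k=[0 0 0 3 0 11 38 14 3 0]
t=7: x=[0.0000 0.0000 0.1800 2.6400 0.8400 11.9600 34.9400 14.7800 3.4800 0.1800] k=[0 0 0 2 5 16 39 11 5 0]
t=8: x=[0.0000 0.0000 0.1200 2.0600 5.4800 16.7200 35.9400 12.3200 5.0600 0.3000] k=[0 0 0 0 2 18 33 16 1 0]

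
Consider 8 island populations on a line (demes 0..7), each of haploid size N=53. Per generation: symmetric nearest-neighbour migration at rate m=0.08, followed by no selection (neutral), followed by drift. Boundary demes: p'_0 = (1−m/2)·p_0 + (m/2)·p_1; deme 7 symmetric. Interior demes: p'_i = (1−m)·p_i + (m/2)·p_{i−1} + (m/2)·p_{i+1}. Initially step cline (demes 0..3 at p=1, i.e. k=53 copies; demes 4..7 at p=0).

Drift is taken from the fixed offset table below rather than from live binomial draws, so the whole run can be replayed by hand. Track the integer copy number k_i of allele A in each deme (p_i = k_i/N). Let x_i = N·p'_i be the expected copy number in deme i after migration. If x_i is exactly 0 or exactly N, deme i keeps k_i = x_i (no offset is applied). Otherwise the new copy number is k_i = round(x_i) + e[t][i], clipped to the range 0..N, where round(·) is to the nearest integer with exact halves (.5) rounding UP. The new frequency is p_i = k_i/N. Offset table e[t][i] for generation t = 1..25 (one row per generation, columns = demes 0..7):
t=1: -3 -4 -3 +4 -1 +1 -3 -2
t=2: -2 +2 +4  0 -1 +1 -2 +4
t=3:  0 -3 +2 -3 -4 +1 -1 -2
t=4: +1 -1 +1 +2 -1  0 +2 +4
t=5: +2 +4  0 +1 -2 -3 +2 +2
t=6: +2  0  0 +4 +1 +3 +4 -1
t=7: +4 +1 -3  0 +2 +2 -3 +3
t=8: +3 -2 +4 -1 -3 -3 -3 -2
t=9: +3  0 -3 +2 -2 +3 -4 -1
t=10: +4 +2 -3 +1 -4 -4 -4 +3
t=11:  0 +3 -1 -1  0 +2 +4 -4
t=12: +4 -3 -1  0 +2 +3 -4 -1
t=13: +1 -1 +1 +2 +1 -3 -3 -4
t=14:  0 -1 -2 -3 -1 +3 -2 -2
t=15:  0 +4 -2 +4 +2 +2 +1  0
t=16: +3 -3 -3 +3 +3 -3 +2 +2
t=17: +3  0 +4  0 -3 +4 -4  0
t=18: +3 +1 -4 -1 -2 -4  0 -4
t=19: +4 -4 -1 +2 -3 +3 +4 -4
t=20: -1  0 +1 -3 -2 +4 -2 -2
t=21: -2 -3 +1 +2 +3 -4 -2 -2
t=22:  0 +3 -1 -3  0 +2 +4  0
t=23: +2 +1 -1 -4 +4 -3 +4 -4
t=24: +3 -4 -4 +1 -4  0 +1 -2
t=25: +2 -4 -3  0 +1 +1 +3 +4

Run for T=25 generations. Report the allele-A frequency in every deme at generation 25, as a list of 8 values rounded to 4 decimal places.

[1.0000, 0.7358, 0.6038, 0.5849, 0.3208, 0.1698, 0.2264, 0.0755]

t=0: k=[53 53 53 53 0 0 0 0]
t=1: x=[53.0000 53.0000 53.0000 50.8800 2.1200 0.0000 0.0000 0.0000] k=[53 53 53 53 1 0 0 0]
t=2: x=[53.0000 53.0000 53.0000 50.9200 3.0400 0.0400 0.0000 0.0000] k=[53 53 53 51 2 1 0 0]
t=3: x=[53.0000 53.0000 52.9200 49.1200 3.9200 1.0000 0.0400 0.0000] k=[53 53 53 46 0 2 0 0]
t=4: x=[53.0000 53.0000 52.7200 44.4400 1.9200 1.8400 0.0800 0.0000] k=[53 53 53 46 1 2 2 0]
t=5: x=[53.0000 53.0000 52.7200 44.4800 2.8400 1.9600 1.9200 0.0800] k=[53 53 53 45 1 0 4 2]
t=6: x=[53.0000 53.0000 52.6800 43.5600 2.7200 0.2000 3.7600 2.0800] k=[53 53 53 48 4 3 8 1]
t=7: x=[53.0000 53.0000 52.8000 46.4400 5.7200 3.2400 7.5200 1.2800] k=[53 53 50 46 8 5 5 4]
t=8: x=[53.0000 52.8800 49.9600 44.6400 9.4000 5.1200 4.9600 4.0400] k=[53 51 53 44 6 2 2 2]
t=9: x=[52.9200 51.1600 52.5600 42.8400 7.3600 2.1600 2.0000 2.0000] k=[53 51 50 45 5 5 0 1]
t=10: x=[52.9200 51.0400 49.8400 43.6000 6.6000 4.8000 0.2400 0.9600] k=[53 53 47 45 3 1 0 4]
t=11: x=[53.0000 52.7600 47.1600 43.4000 4.6000 1.0400 0.2000 3.8400] k=[53 53 46 42 5 3 4 0]
t=12: x=[53.0000 52.7200 46.1200 40.6800 6.4000 3.1200 3.8000 0.1600] k=[53 50 45 41 8 6 0 0]
t=13: x=[52.8800 49.9200 45.0400 39.8400 9.2400 5.8400 0.2400 0.0000] k=[53 49 46 42 10 3 0 0]
t=14: x=[52.8400 49.0400 45.9600 40.8800 11.0000 3.1600 0.1200 0.0000] k=[53 48 44 38 10 6 0 0]
t=15: x=[52.8000 48.0400 43.9200 37.1200 10.9600 5.9200 0.2400 0.0000] k=[53 52 42 41 13 8 1 0]
t=16: x=[52.9600 51.6400 42.3600 39.9200 13.9200 7.9200 1.2400 0.0400] k=[53 49 39 43 17 5 3 2]
t=17: x=[52.8400 48.7600 39.5600 41.8000 17.5600 5.4000 3.0400 2.0400] k=[53 49 44 42 15 9 0 2]
t=18: x=[52.8400 48.9600 44.1200 41.0000 15.8400 8.8800 0.4400 1.9200] k=[53 50 40 40 14 5 0 0]
t=19: x=[52.8800 49.7200 40.4000 38.9600 14.6800 5.1600 0.2000 0.0000] k=[53 46 39 41 12 8 4 0]
t=20: x=[52.7200 46.0000 39.3600 39.7600 13.0000 8.0000 4.0000 0.1600] k=[52 46 40 37 11 12 2 0]
t=21: x=[51.7600 46.0000 40.1200 36.0800 12.0800 11.5600 2.3200 0.0800] k=[50 43 41 38 15 8 0 0]
t=22: x=[49.7200 43.2000 40.9600 37.2000 15.6400 7.9600 0.3200 0.0000] k=[50 46 40 34 16 10 4 0]
t=23: x=[49.8400 45.9200 40.0000 33.5200 16.4800 10.0000 4.0800 0.1600] k=[52 47 39 30 20 7 8 0]
t=24: x=[51.8000 46.8800 38.9600 29.9600 19.8800 7.5600 7.6400 0.3200] k=[53 43 35 31 16 8 9 0]
t=25: x=[52.6000 43.0800 35.1600 30.5600 16.2800 8.3600 8.6000 0.3600] k=[53 39 32 31 17 9 12 4]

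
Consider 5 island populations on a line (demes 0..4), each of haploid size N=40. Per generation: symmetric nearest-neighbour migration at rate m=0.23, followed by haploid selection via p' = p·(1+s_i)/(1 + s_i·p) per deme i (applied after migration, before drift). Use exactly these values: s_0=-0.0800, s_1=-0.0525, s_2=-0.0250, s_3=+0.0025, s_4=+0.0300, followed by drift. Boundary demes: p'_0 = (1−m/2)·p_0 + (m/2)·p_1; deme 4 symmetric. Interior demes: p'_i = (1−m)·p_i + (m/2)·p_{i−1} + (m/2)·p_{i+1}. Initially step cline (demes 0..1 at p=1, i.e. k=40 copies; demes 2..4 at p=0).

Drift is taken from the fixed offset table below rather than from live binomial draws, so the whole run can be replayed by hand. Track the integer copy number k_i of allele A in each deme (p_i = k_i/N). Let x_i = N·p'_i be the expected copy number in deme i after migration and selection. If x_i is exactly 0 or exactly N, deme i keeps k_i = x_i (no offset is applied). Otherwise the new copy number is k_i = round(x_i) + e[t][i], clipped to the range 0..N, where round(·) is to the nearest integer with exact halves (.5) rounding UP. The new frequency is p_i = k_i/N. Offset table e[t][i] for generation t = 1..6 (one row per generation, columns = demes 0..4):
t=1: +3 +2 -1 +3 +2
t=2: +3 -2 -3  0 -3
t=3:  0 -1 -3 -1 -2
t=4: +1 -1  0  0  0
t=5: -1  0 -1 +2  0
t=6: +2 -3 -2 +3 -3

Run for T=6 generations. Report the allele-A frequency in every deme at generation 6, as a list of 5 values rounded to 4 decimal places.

t=0: k=[40 40 0 0 0]
t=1: x=[40.0000 35.1759 4.4979 0.0000 0.0000] k=[40 37 3 0 0]
t=2: x=[39.6253 33.1337 6.4272 0.3459 0.0000] k=[40 31 3 0 0]
t=3: x=[38.8775 28.3754 5.7492 0.3459 0.0000] k=[39 27 3 0 0]
t=4: x=[37.4264 25.1196 5.2976 0.3459 0.0000] k=[38 24 5 0 0]
t=5: x=[36.1066 22.8992 6.4715 0.5764 0.0000] k=[35 23 5 3 0]
t=6: x=[33.1601 21.7764 6.6976 2.8917 0.3553] k=[35 19 5 6 0]

[0.8750, 0.4750, 0.1250, 0.1500, 0.0000]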